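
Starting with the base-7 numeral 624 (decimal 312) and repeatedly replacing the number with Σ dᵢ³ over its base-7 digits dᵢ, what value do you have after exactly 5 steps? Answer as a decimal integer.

258

312 = (6,2,4)_7 → 6³ + 2³ + 4³ = 288
288 = (5,6,1)_7 → 5³ + 6³ + 1³ = 342
342 = (6,6,6)_7 → 6³ + 6³ + 6³ = 648
648 = (1,6,1,4)_7 → 1³ + 6³ + 1³ + 4³ = 282
282 = (5,5,2)_7 → 5³ + 5³ + 2³ = 258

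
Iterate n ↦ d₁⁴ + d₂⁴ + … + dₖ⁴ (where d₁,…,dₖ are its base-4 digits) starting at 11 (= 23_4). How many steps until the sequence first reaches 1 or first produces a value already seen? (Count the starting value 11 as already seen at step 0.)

6

11 = (2,3)_4 → 2⁴ + 3⁴ = 16 + 81 = 97
97 = (1,2,0,1)_4 → 1⁴ + 2⁴ + 0⁴ + 1⁴ = 1 + 16 + 0 + 1 = 18
18 = (1,0,2)_4 → 1⁴ + 0⁴ + 2⁴ = 1 + 0 + 16 = 17
17 = (1,0,1)_4 → 1⁴ + 0⁴ + 1⁴ = 1 + 0 + 1 = 2
2 = (2)_4 → 2⁴ = 16
16 = (1,0,0)_4 → 1⁴ + 0⁴ + 0⁴ = 1 + 0 + 0 = 1  — reached 1.
That took 6 steps.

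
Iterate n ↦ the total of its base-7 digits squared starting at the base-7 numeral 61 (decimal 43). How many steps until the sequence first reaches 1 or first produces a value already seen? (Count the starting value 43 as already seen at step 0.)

5

43 = (6,1)_7 → 6² + 1² = 36 + 1 = 37
37 = (5,2)_7 → 5² + 2² = 25 + 4 = 29
29 = (4,1)_7 → 4² + 1² = 16 + 1 = 17
17 = (2,3)_7 → 2² + 3² = 4 + 9 = 13
13 = (1,6)_7 → 1² + 6² = 1 + 36 = 37  — 37 repeats.
That took 5 steps.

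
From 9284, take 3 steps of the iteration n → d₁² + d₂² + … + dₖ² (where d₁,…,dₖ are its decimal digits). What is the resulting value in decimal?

40

9284 → 9² + 2² + 8² + 4² = 81 + 4 + 64 + 16 = 165
165 → 1² + 6² + 5² = 1 + 36 + 25 = 62
62 → 6² + 2² = 36 + 4 = 40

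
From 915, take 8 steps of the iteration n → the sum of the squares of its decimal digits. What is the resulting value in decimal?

915 → 9² + 1² + 5² = 107
107 → 1² + 0² + 7² = 50
50 → 5² + 0² = 25
25 → 2² + 5² = 29
29 → 2² + 9² = 85
85 → 8² + 5² = 89
89 → 8² + 9² = 145
145 → 1² + 4² + 5² = 42

42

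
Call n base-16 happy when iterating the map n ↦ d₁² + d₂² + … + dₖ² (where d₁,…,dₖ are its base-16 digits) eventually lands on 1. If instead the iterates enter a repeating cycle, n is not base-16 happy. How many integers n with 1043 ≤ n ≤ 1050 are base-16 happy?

4

1043: 1043 → 26 → 101 → 61 → 178 → 125 → 218 → 269 → 170 → 200 → 208 → 169 → 181 → 146 → 85 → 50 → 13 → 169  — not base-16 happy
1044: 1044 → 33 → 5 → 25 → 82 → 29 → 170 → 200 → 208 → 169 → 181 → 146 → 85 → 50 → 13 → 169  — not base-16 happy
1045: 1045 → 42 → 104 → 100 → 52 → 25 → 82 → 29 → 170 → 200 → 208 → 169 → 181 → 146 → 85 → 50 → 13 → 169  — not base-16 happy
1046: 1046 → 53 → 34 → 8 → 64 → 16 → 1  — base-16 happy
1047: 1047 → 66 → 20 → 17 → 2 → 4 → 16 → 1  — base-16 happy
1048: 1048 → 81 → 26 → 101 → 61 → 178 → 125 → 218 → 269 → 170 → 200 → 208 → 169 → 181 → 146 → 85 → 50 → 13 → 169  — not base-16 happy
1049: 1049 → 98 → 40 → 68 → 32 → 4 → 16 → 1  — base-16 happy
1050: 1050 → 117 → 74 → 116 → 65 → 17 → 2 → 4 → 16 → 1  — base-16 happy
base-16 happy: 1046, 1047, 1049, 1050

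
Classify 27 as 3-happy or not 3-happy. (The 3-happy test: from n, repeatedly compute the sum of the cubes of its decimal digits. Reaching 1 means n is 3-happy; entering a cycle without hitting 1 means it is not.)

27 → 2³ + 7³ = 8 + 343 = 351
351 → 3³ + 5³ + 1³ = 27 + 125 + 1 = 153
153 → 1³ + 5³ + 3³ = 1 + 125 + 27 = 153  — 153 already seen; the sequence cycles without reaching 1.

not 3-happy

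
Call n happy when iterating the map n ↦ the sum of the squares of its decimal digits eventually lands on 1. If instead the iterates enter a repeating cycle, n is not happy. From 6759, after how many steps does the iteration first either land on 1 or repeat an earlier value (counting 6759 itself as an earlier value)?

6759 → 6² + 7² + 5² + 9² = 191
191 → 1² + 9² + 1² = 83
83 → 8² + 3² = 73
73 → 7² + 3² = 58
58 → 5² + 8² = 89
89 → 8² + 9² = 145
145 → 1² + 4² + 5² = 42
42 → 4² + 2² = 20
20 → 2² + 0² = 4
4 → 4² = 16
16 → 1² + 6² = 37
37 → 3² + 7² = 58  — 58 repeats.
That took 12 steps.

12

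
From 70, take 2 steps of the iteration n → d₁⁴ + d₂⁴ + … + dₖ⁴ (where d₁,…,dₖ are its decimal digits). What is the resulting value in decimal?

70 → 7⁴ + 0⁴ = 2401 + 0 = 2401
2401 → 2⁴ + 4⁴ + 0⁴ + 1⁴ = 16 + 256 + 0 + 1 = 273

273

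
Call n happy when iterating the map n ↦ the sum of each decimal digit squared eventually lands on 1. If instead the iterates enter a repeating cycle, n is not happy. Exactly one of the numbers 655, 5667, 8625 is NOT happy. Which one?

655: 655 → 86 → 100 → 1  — reaches 1 (happy)
5667: 5667 → 146 → 53 → 34 → 25 → 29 → 85 → 89 → 145 → 42 → 20 → 4 → 16 → 37 → 58 → 89  — repeats 89 (not happy)
8625: 8625 → 129 → 86 → 100 → 1  — reaches 1 (happy)

5667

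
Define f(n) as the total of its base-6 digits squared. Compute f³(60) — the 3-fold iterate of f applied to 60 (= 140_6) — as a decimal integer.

60 = (1,4,0)_6 → 1² + 4² + 0² = 17
17 = (2,5)_6 → 2² + 5² = 29
29 = (4,5)_6 → 4² + 5² = 41

41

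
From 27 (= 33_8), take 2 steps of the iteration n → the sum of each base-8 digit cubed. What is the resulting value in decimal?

27 = (3,3)_8 → 3³ + 3³ = 54
54 = (6,6)_8 → 6³ + 6³ = 432

432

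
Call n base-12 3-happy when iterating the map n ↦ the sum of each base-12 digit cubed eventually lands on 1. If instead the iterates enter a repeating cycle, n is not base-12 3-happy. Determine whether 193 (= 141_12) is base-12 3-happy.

base-12 3-happy

193 = (1,4,1)_12 → 1³ + 4³ + 1³ = 66
66 = (5,6)_12 → 5³ + 6³ = 341
341 = (2,4,5)_12 → 2³ + 4³ + 5³ = 197
197 = (1,4,5)_12 → 1³ + 4³ + 5³ = 190
190 = (1,3,10)_12 → 1³ + 3³ + 10³ = 1028
1028 = (7,1,8)_12 → 7³ + 1³ + 8³ = 856
856 = (5,11,4)_12 → 5³ + 11³ + 4³ = 1520
1520 = (10,6,8)_12 → 10³ + 6³ + 8³ = 1728
1728 = (1,0,0,0)_12 → 1³ + 0³ + 0³ + 0³ = 1  — reached 1.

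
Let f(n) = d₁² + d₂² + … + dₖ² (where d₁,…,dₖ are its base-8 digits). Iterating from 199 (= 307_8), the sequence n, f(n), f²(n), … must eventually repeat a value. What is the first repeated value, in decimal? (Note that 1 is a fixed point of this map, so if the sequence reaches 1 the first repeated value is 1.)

199 = (3,0,7)_8 → 3² + 0² + 7² = 9 + 0 + 49 = 58
58 = (7,2)_8 → 7² + 2² = 49 + 4 = 53
53 = (6,5)_8 → 6² + 5² = 36 + 25 = 61
61 = (7,5)_8 → 7² + 5² = 49 + 25 = 74
74 = (1,1,2)_8 → 1² + 1² + 2² = 1 + 1 + 4 = 6
6 = (6)_8 → 6² = 36
36 = (4,4)_8 → 4² + 4² = 16 + 16 = 32
32 = (4,0)_8 → 4² + 0² = 16 + 0 = 16
16 = (2,0)_8 → 2² + 0² = 4 + 0 = 4
4 = (4)_8 → 4² = 16  — 16 already appeared earlier.

16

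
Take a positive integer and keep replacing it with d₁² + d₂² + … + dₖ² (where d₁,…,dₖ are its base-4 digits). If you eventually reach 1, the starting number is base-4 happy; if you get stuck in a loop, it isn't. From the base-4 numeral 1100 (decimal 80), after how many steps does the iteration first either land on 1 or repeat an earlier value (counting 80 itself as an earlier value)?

80 = (1,1,0,0)_4 → 1² + 1² + 0² + 0² = 1 + 1 + 0 + 0 = 2
2 = (2)_4 → 2² = 4
4 = (1,0)_4 → 1² + 0² = 1 + 0 = 1  — reached 1.
That took 3 steps.

3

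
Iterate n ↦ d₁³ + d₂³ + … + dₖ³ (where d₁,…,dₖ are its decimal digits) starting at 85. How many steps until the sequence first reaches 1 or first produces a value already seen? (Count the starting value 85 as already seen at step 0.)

9

85 → 8³ + 5³ = 512 + 125 = 637
637 → 6³ + 3³ + 7³ = 216 + 27 + 343 = 586
586 → 5³ + 8³ + 6³ = 125 + 512 + 216 = 853
853 → 8³ + 5³ + 3³ = 512 + 125 + 27 = 664
664 → 6³ + 6³ + 4³ = 216 + 216 + 64 = 496
496 → 4³ + 9³ + 6³ = 64 + 729 + 216 = 1009
1009 → 1³ + 0³ + 0³ + 9³ = 1 + 0 + 0 + 729 = 730
730 → 7³ + 3³ + 0³ = 343 + 27 + 0 = 370
370 → 3³ + 7³ + 0³ = 27 + 343 + 0 = 370  — 370 repeats.
That took 9 steps.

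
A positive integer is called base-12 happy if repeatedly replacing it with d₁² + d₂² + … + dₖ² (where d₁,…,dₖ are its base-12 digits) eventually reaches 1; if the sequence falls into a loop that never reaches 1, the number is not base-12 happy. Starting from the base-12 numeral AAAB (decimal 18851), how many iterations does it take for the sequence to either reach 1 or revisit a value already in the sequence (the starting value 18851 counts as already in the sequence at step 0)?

18851 = (10,10,10,11)_12 → 421
421 = (2,11,1)_12 → 126
126 = (10,6)_12 → 136
136 = (11,4)_12 → 137
137 = (11,5)_12 → 146
146 = (1,0,2)_12 → 5
5 = (5)_12 → 25
25 = (2,1)_12 → 5  — 5 repeats.
That took 8 steps.

8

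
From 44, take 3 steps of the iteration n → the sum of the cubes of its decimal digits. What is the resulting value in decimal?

44 → 4³ + 4³ = 64 + 64 = 128
128 → 1³ + 2³ + 8³ = 1 + 8 + 512 = 521
521 → 5³ + 2³ + 1³ = 125 + 8 + 1 = 134

134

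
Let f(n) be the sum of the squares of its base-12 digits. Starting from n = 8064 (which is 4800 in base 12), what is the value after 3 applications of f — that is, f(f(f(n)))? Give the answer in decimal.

8064 = (4,8,0,0)_12 → 4² + 8² + 0² + 0² = 80
80 = (6,8)_12 → 6² + 8² = 100
100 = (8,4)_12 → 8² + 4² = 80

80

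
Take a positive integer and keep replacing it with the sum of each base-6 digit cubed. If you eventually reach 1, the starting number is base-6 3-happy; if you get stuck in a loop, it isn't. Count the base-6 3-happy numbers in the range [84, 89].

84: 84 → 16 → 72 → 8 → 9 → 28 → 128 → 62 → 73 → 9  — not base-6 3-happy
85: 85 → 17 → 133 → 92 → 43 → 3 → 27 → 91 → 36 → 1  — base-6 3-happy
86: 86 → 24 → 64 → 129 → 81 → 36 → 1  — base-6 3-happy
87: 87 → 43 → 3 → 27 → 91 → 36 → 1  — base-6 3-happy
88: 88 → 80 → 17 → 133 → 92 → 43 → 3 → 27 → 91 → 36 → 1  — base-6 3-happy
89: 89 → 141 → 179 → 314 → 81 → 36 → 1  — base-6 3-happy
base-6 3-happy: 85, 86, 87, 88, 89

5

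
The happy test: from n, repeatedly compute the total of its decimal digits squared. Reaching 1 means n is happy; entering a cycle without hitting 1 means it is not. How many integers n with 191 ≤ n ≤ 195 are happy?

191: 191 → 83 → 73 → 58 → 89 → 145 → 42 → 20 → 4 → 16 → 37 → 58  — not happy
192: 192 → 86 → 100 → 1  — happy
193: 193 → 91 → 82 → 68 → 100 → 1  — happy
194: 194 → 98 → 145 → 42 → 20 → 4 → 16 → 37 → 58 → 89 → 145  — not happy
195: 195 → 107 → 50 → 25 → 29 → 85 → 89 → 145 → 42 → 20 → 4 → 16 → 37 → 58 → 89  — not happy
happy: 192, 193

2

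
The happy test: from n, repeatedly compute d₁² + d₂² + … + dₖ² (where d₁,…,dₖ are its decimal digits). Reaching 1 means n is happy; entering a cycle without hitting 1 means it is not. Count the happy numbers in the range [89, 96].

2

89: 89 → 145 → 42 → 20 → 4 → 16 → 37 → 58 → 89  — not happy
90: 90 → 81 → 65 → 61 → 37 → 58 → 89 → 145 → 42 → 20 → 4 → 16 → 37  — not happy
91: 91 → 82 → 68 → 100 → 1  — happy
92: 92 → 85 → 89 → 145 → 42 → 20 → 4 → 16 → 37 → 58 → 89  — not happy
93: 93 → 90 → 81 → 65 → 61 → 37 → 58 → 89 → 145 → 42 → 20 → 4 → 16 → 37  — not happy
94: 94 → 97 → 130 → 10 → 1  — happy
95: 95 → 106 → 37 → 58 → 89 → 145 → 42 → 20 → 4 → 16 → 37  — not happy
96: 96 → 117 → 51 → 26 → 40 → 16 → 37 → 58 → 89 → 145 → 42 → 20 → 4 → 16  — not happy
happy: 91, 94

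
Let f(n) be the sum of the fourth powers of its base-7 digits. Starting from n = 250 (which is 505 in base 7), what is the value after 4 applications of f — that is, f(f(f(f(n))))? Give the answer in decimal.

250 = (5,0,5)_7 → 5⁴ + 0⁴ + 5⁴ = 1250
1250 = (3,4,3,4)_7 → 3⁴ + 4⁴ + 3⁴ + 4⁴ = 674
674 = (1,6,5,2)_7 → 1⁴ + 6⁴ + 5⁴ + 2⁴ = 1938
1938 = (5,4,3,6)_7 → 5⁴ + 4⁴ + 3⁴ + 6⁴ = 2258

2258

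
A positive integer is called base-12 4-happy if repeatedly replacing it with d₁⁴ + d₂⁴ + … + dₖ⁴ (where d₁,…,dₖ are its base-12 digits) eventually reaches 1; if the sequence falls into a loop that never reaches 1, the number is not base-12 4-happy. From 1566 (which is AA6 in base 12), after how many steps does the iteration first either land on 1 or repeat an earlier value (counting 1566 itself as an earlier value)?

1566 = (10,10,6)_12 → 10⁴ + 10⁴ + 6⁴ = 21296
21296 = (1,0,3,10,8)_12 → 1⁴ + 0⁴ + 3⁴ + 10⁴ + 8⁴ = 14178
14178 = (8,2,5,6)_12 → 8⁴ + 2⁴ + 5⁴ + 6⁴ = 6033
6033 = (3,5,10,9)_12 → 3⁴ + 5⁴ + 10⁴ + 9⁴ = 17267
17267 = (9,11,10,11)_12 → 9⁴ + 11⁴ + 10⁴ + 11⁴ = 45843
45843 = (2,2,6,4,3)_12 → 2⁴ + 2⁴ + 6⁴ + 4⁴ + 3⁴ = 1665
1665 = (11,6,9)_12 → 11⁴ + 6⁴ + 9⁴ = 22498
22498 = (1,1,0,2,10)_12 → 1⁴ + 1⁴ + 0⁴ + 2⁴ + 10⁴ = 10018
10018 = (5,9,6,10)_12 → 5⁴ + 9⁴ + 6⁴ + 10⁴ = 18482
18482 = (10,8,4,2)_12 → 10⁴ + 8⁴ + 4⁴ + 2⁴ = 14368
14368 = (8,3,9,4)_12 → 8⁴ + 3⁴ + 9⁴ + 4⁴ = 10994
10994 = (6,4,4,2)_12 → 6⁴ + 4⁴ + 4⁴ + 2⁴ = 1824
1824 = (1,0,8,0)_12 → 1⁴ + 0⁴ + 8⁴ + 0⁴ = 4097
4097 = (2,4,5,5)_12 → 2⁴ + 4⁴ + 5⁴ + 5⁴ = 1522
1522 = (10,6,10)_12 → 10⁴ + 6⁴ + 10⁴ = 21296  — 21296 repeats.
That took 15 steps.

15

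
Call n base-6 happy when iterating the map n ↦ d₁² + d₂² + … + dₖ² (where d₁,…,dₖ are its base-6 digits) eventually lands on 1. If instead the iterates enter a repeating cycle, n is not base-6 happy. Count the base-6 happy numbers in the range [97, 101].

97: 97 → 21 → 18 → 9 → 10 → 17 → 29 → 41 → 26 → 20 → 13 → 5 → 25 → 17  — not base-6 happy
98: 98 → 24 → 16 → 20 → 13 → 5 → 25 → 17 → 29 → 41 → 26 → 20  — not base-6 happy
99: 99 → 29 → 41 → 26 → 20 → 13 → 5 → 25 → 17 → 29  — not base-6 happy
100: 100 → 36 → 1  — base-6 happy
101: 101 → 45 → 11 → 26 → 20 → 13 → 5 → 25 → 17 → 29 → 41 → 26  — not base-6 happy
base-6 happy: 100

1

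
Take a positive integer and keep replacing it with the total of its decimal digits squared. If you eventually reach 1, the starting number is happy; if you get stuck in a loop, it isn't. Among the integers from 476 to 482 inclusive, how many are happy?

476: 476 → 101 → 2 → 4 → 16 → 37 → 58 → 89 → 145 → 42 → 20 → 4  — not happy
477: 477 → 114 → 18 → 65 → 61 → 37 → 58 → 89 → 145 → 42 → 20 → 4 → 16 → 37  — not happy
478: 478 → 129 → 86 → 100 → 1  — happy
479: 479 → 146 → 53 → 34 → 25 → 29 → 85 → 89 → 145 → 42 → 20 → 4 → 16 → 37 → 58 → 89  — not happy
480: 480 → 80 → 64 → 52 → 29 → 85 → 89 → 145 → 42 → 20 → 4 → 16 → 37 → 58 → 89  — not happy
481: 481 → 81 → 65 → 61 → 37 → 58 → 89 → 145 → 42 → 20 → 4 → 16 → 37  — not happy
482: 482 → 84 → 80 → 64 → 52 → 29 → 85 → 89 → 145 → 42 → 20 → 4 → 16 → 37 → 58 → 89  — not happy
happy: 478

1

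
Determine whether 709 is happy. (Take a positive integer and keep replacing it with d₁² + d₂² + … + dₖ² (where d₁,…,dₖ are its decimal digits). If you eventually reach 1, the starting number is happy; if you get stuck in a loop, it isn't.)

happy

709 → 7² + 0² + 9² = 49 + 0 + 81 = 130
130 → 1² + 3² + 0² = 1 + 9 + 0 = 10
10 → 1² + 0² = 1 + 0 = 1  — reached 1.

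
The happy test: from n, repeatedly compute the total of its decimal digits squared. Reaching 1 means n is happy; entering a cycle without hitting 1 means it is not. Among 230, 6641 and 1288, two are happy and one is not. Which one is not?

6641

230: 230 → 13 → 10 → 1  — reaches 1 (happy)
6641: 6641 → 89 → 145 → 42 → 20 → 4 → 16 → 37 → 58 → 89  — repeats 89 (not happy)
1288: 1288 → 133 → 19 → 82 → 68 → 100 → 1  — reaches 1 (happy)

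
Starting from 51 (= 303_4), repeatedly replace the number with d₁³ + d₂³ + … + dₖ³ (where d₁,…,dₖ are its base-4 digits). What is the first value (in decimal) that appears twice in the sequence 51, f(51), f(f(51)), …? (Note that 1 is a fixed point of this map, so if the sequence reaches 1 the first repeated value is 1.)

51 = (3,0,3)_4 → 3³ + 0³ + 3³ = 54
54 = (3,1,2)_4 → 3³ + 1³ + 2³ = 36
36 = (2,1,0)_4 → 2³ + 1³ + 0³ = 9
9 = (2,1)_4 → 2³ + 1³ = 9  — 9 already appeared earlier.

9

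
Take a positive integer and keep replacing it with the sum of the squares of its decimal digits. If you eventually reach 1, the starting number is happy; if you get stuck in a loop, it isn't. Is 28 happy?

happy

28 → 68
68 → 100
100 → 1  — reached 1.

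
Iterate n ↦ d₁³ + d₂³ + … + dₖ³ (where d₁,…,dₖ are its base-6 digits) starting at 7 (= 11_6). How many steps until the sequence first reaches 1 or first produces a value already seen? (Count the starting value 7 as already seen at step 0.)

7 = (1,1)_6 → 1³ + 1³ = 1 + 1 = 2
2 = (2)_6 → 2³ = 8
8 = (1,2)_6 → 1³ + 2³ = 1 + 8 = 9
9 = (1,3)_6 → 1³ + 3³ = 1 + 27 = 28
28 = (4,4)_6 → 4³ + 4³ = 64 + 64 = 128
128 = (3,3,2)_6 → 3³ + 3³ + 2³ = 27 + 27 + 8 = 62
62 = (1,4,2)_6 → 1³ + 4³ + 2³ = 1 + 64 + 8 = 73
73 = (2,0,1)_6 → 2³ + 0³ + 1³ = 8 + 0 + 1 = 9  — 9 repeats.
That took 8 steps.

8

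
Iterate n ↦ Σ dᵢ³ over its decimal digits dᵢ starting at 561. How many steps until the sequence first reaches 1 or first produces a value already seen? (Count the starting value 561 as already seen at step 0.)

561 → 5³ + 6³ + 1³ = 125 + 216 + 1 = 342
342 → 3³ + 4³ + 2³ = 27 + 64 + 8 = 99
99 → 9³ + 9³ = 729 + 729 = 1458
1458 → 1³ + 4³ + 5³ + 8³ = 1 + 64 + 125 + 512 = 702
702 → 7³ + 0³ + 2³ = 343 + 0 + 8 = 351
351 → 3³ + 5³ + 1³ = 27 + 125 + 1 = 153
153 → 1³ + 5³ + 3³ = 1 + 125 + 27 = 153  — 153 repeats.
That took 7 steps.

7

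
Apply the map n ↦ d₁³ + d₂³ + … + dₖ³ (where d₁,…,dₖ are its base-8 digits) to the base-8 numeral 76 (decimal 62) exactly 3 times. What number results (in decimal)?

476

62 = (7,6)_8 → 7³ + 6³ = 559
559 = (1,0,5,7)_8 → 1³ + 0³ + 5³ + 7³ = 469
469 = (7,2,5)_8 → 7³ + 2³ + 5³ = 476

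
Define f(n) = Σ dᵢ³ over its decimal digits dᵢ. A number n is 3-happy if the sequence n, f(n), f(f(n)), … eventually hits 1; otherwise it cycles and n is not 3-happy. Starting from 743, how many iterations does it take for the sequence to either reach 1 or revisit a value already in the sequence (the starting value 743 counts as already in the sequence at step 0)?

9

743 → 7³ + 4³ + 3³ = 343 + 64 + 27 = 434
434 → 4³ + 3³ + 4³ = 64 + 27 + 64 = 155
155 → 1³ + 5³ + 5³ = 1 + 125 + 125 = 251
251 → 2³ + 5³ + 1³ = 8 + 125 + 1 = 134
134 → 1³ + 3³ + 4³ = 1 + 27 + 64 = 92
92 → 9³ + 2³ = 729 + 8 = 737
737 → 7³ + 3³ + 7³ = 343 + 27 + 343 = 713
713 → 7³ + 1³ + 3³ = 343 + 1 + 27 = 371
371 → 3³ + 7³ + 1³ = 27 + 343 + 1 = 371  — 371 repeats.
That took 9 steps.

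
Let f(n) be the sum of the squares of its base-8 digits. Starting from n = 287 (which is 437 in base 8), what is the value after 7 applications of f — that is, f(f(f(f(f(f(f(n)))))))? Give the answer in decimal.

16

287 = (4,3,7)_8 → 74
74 = (1,1,2)_8 → 6
6 = (6)_8 → 36
36 = (4,4)_8 → 32
32 = (4,0)_8 → 16
16 = (2,0)_8 → 4
4 = (4)_8 → 16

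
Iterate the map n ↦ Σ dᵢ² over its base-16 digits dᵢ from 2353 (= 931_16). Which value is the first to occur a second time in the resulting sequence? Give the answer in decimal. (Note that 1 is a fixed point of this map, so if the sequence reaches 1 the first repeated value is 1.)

2353 = (9,3,1)_16 → 9² + 3² + 1² = 81 + 9 + 1 = 91
91 = (5,11)_16 → 5² + 11² = 25 + 121 = 146
146 = (9,2)_16 → 9² + 2² = 81 + 4 = 85
85 = (5,5)_16 → 5² + 5² = 25 + 25 = 50
50 = (3,2)_16 → 3² + 2² = 9 + 4 = 13
13 = (13)_16 → 13² = 169
169 = (10,9)_16 → 10² + 9² = 100 + 81 = 181
181 = (11,5)_16 → 11² + 5² = 121 + 25 = 146  — 146 already appeared earlier.

146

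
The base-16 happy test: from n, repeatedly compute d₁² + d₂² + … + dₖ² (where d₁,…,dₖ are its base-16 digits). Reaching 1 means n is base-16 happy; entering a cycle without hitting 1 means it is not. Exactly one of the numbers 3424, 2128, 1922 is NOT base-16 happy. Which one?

3424: 3424 → 205 → 313 → 91 → 146 → 85 → 50 → 13 → 169 → 181 → 146  — repeats 146 (not base-16 happy)
2128: 2128 → 89 → 106 → 136 → 128 → 64 → 16 → 1  — reaches 1 (base-16 happy)
1922: 1922 → 117 → 74 → 116 → 65 → 17 → 2 → 4 → 16 → 1  — reaches 1 (base-16 happy)

3424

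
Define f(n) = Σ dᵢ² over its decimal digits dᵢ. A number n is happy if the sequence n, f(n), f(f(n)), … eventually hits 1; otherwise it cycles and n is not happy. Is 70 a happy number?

happy

70 → 7² + 0² = 49 + 0 = 49
49 → 4² + 9² = 16 + 81 = 97
97 → 9² + 7² = 81 + 49 = 130
130 → 1² + 3² + 0² = 1 + 9 + 0 = 10
10 → 1² + 0² = 1 + 0 = 1  — reached 1.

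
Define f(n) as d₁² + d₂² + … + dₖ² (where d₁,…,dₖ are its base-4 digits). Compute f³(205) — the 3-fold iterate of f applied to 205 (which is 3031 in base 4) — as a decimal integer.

205 = (3,0,3,1)_4 → 3² + 0² + 3² + 1² = 9 + 0 + 9 + 1 = 19
19 = (1,0,3)_4 → 1² + 0² + 3² = 1 + 0 + 9 = 10
10 = (2,2)_4 → 2² + 2² = 4 + 4 = 8

8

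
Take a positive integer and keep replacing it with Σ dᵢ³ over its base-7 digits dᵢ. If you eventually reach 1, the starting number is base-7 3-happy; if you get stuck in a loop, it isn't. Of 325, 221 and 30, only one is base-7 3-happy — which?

325: 325 → 307 → 433 → 343 → 1  — reaches 1 (base-7 3-happy)
221: 221 → 155 → 29 → 65 → 17 → 35 → 125 → 251 → 341 → 557 → 137 → 197 → 65  — repeats 65 (not base-7 3-happy)
30: 30 → 72 → 36 → 126 → 72  — repeats 72 (not base-7 3-happy)

325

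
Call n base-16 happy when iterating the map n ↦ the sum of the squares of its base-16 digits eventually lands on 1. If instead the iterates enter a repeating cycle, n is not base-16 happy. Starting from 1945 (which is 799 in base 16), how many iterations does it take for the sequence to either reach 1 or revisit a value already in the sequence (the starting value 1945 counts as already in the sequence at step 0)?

15

1945 = (7,9,9)_16 → 7² + 9² + 9² = 49 + 81 + 81 = 211
211 = (13,3)_16 → 13² + 3² = 169 + 9 = 178
178 = (11,2)_16 → 11² + 2² = 121 + 4 = 125
125 = (7,13)_16 → 7² + 13² = 49 + 169 = 218
218 = (13,10)_16 → 13² + 10² = 169 + 100 = 269
269 = (1,0,13)_16 → 1² + 0² + 13² = 1 + 0 + 169 = 170
170 = (10,10)_16 → 10² + 10² = 100 + 100 = 200
200 = (12,8)_16 → 12² + 8² = 144 + 64 = 208
208 = (13,0)_16 → 13² + 0² = 169 + 0 = 169
169 = (10,9)_16 → 10² + 9² = 100 + 81 = 181
181 = (11,5)_16 → 11² + 5² = 121 + 25 = 146
146 = (9,2)_16 → 9² + 2² = 81 + 4 = 85
85 = (5,5)_16 → 5² + 5² = 25 + 25 = 50
50 = (3,2)_16 → 3² + 2² = 9 + 4 = 13
13 = (13)_16 → 13² = 169  — 169 repeats.
That took 15 steps.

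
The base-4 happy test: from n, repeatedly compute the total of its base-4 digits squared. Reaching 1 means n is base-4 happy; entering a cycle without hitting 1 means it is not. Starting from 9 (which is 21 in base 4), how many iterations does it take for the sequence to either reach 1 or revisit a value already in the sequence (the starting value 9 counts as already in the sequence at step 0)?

4

9 = (2,1)_4 → 2² + 1² = 4 + 1 = 5
5 = (1,1)_4 → 1² + 1² = 1 + 1 = 2
2 = (2)_4 → 2² = 4
4 = (1,0)_4 → 1² + 0² = 1 + 0 = 1  — reached 1.
That took 4 steps.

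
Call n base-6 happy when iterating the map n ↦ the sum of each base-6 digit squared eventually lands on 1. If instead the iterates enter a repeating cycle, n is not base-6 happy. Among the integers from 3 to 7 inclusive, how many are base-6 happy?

3: 3 → 9 → 10 → 17 → 29 → 41 → 26 → 20 → 13 → 5 → 25 → 17  (repeats 17)
4: 4 → 16 → 20 → 13 → 5 → 25 → 17 → 29 → 41 → 26 → 20  (repeats 20)
5: 5 → 25 → 17 → 29 → 41 → 26 → 20 → 13 → 5  (repeats 5)
6: 6 → 1  (reaches 1)
7: 7 → 2 → 4 → 16 → 20 → 13 → 5 → 25 → 17 → 29 → 41 → 26 → 20  (repeats 20)
base-6 happy: 6

1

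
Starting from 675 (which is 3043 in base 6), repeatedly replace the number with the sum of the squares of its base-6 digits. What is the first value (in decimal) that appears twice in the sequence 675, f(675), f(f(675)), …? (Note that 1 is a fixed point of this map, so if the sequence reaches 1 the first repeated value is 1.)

41

675 = (3,0,4,3)_6 → 3² + 0² + 4² + 3² = 9 + 0 + 16 + 9 = 34
34 = (5,4)_6 → 5² + 4² = 25 + 16 = 41
41 = (1,0,5)_6 → 1² + 0² + 5² = 1 + 0 + 25 = 26
26 = (4,2)_6 → 4² + 2² = 16 + 4 = 20
20 = (3,2)_6 → 3² + 2² = 9 + 4 = 13
13 = (2,1)_6 → 2² + 1² = 4 + 1 = 5
5 = (5)_6 → 5² = 25
25 = (4,1)_6 → 4² + 1² = 16 + 1 = 17
17 = (2,5)_6 → 2² + 5² = 4 + 25 = 29
29 = (4,5)_6 → 4² + 5² = 16 + 25 = 41  — 41 already appeared earlier.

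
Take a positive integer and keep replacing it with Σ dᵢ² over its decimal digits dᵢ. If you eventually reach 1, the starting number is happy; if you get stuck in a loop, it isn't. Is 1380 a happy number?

1380 → 1² + 3² + 8² + 0² = 1 + 9 + 64 + 0 = 74
74 → 7² + 4² = 49 + 16 = 65
65 → 6² + 5² = 36 + 25 = 61
61 → 6² + 1² = 36 + 1 = 37
37 → 3² + 7² = 9 + 49 = 58
58 → 5² + 8² = 25 + 64 = 89
89 → 8² + 9² = 64 + 81 = 145
145 → 1² + 4² + 5² = 1 + 16 + 25 = 42
42 → 4² + 2² = 16 + 4 = 20
20 → 2² + 0² = 4 + 0 = 4
4 → 4² = 16
16 → 1² + 6² = 1 + 36 = 37  — 37 already seen; the sequence cycles without reaching 1.

not happy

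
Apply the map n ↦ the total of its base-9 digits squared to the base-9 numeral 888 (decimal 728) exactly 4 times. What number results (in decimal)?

728 = (8,8,8)_9 → 8² + 8² + 8² = 192
192 = (2,3,3)_9 → 2² + 3² + 3² = 22
22 = (2,4)_9 → 2² + 4² = 20
20 = (2,2)_9 → 2² + 2² = 8

8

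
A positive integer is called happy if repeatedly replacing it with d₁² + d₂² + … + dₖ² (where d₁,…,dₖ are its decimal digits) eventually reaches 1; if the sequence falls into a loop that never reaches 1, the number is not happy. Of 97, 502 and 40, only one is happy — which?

97: 97 → 130 → 10 → 1  — reaches 1 (happy)
502: 502 → 29 → 85 → 89 → 145 → 42 → 20 → 4 → 16 → 37 → 58 → 89  — repeats 89 (not happy)
40: 40 → 16 → 37 → 58 → 89 → 145 → 42 → 20 → 4 → 16  — repeats 16 (not happy)

97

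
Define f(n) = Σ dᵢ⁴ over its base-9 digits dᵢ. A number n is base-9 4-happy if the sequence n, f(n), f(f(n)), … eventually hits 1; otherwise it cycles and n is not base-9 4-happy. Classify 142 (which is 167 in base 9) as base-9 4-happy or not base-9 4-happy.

142 = (1,6,7)_9 → 1⁴ + 6⁴ + 7⁴ = 1 + 1296 + 2401 = 3698
3698 = (5,0,5,8)_9 → 5⁴ + 0⁴ + 5⁴ + 8⁴ = 625 + 0 + 625 + 4096 = 5346
5346 = (7,3,0,0)_9 → 7⁴ + 3⁴ + 0⁴ + 0⁴ = 2401 + 81 + 0 + 0 = 2482
2482 = (3,3,5,7)_9 → 3⁴ + 3⁴ + 5⁴ + 7⁴ = 81 + 81 + 625 + 2401 = 3188
3188 = (4,3,3,2)_9 → 4⁴ + 3⁴ + 3⁴ + 2⁴ = 256 + 81 + 81 + 16 = 434
434 = (5,3,2)_9 → 5⁴ + 3⁴ + 2⁴ = 625 + 81 + 16 = 722
722 = (8,8,2)_9 → 8⁴ + 8⁴ + 2⁴ = 4096 + 4096 + 16 = 8208
8208 = (1,2,2,3,0)_9 → 1⁴ + 2⁴ + 2⁴ + 3⁴ + 0⁴ = 1 + 16 + 16 + 81 + 0 = 114
114 = (1,3,6)_9 → 1⁴ + 3⁴ + 6⁴ = 1 + 81 + 1296 = 1378
1378 = (1,8,0,1)_9 → 1⁴ + 8⁴ + 0⁴ + 1⁴ = 1 + 4096 + 0 + 1 = 4098
4098 = (5,5,5,3)_9 → 5⁴ + 5⁴ + 5⁴ + 3⁴ = 625 + 625 + 625 + 81 = 1956
1956 = (2,6,1,3)_9 → 2⁴ + 6⁴ + 1⁴ + 3⁴ = 16 + 1296 + 1 + 81 = 1394
1394 = (1,8,1,8)_9 → 1⁴ + 8⁴ + 1⁴ + 8⁴ = 1 + 4096 + 1 + 4096 = 8194
8194 = (1,2,2,1,4)_9 → 1⁴ + 2⁴ + 2⁴ + 1⁴ + 4⁴ = 1 + 16 + 16 + 1 + 256 = 290
290 = (3,5,2)_9 → 3⁴ + 5⁴ + 2⁴ = 81 + 625 + 16 = 722  — 722 already seen; the sequence cycles without reaching 1.

not base-9 4-happy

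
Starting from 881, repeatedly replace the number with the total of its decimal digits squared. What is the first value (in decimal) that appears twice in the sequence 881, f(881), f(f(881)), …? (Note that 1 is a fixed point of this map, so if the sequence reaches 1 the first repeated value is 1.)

1

881 → 8² + 8² + 1² = 64 + 64 + 1 = 129
129 → 1² + 2² + 9² = 1 + 4 + 81 = 86
86 → 8² + 6² = 64 + 36 = 100
100 → 1² + 0² + 0² = 1 + 0 + 0 = 1  — reached the fixed point 1.
1 → 1, so 1 is the first repeated value.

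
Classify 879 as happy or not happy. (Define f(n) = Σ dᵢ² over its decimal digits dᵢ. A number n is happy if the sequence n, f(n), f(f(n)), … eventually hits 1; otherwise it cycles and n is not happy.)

879 → 8² + 7² + 9² = 194
194 → 1² + 9² + 4² = 98
98 → 9² + 8² = 145
145 → 1² + 4² + 5² = 42
42 → 4² + 2² = 20
20 → 2² + 0² = 4
4 → 4² = 16
16 → 1² + 6² = 37
37 → 3² + 7² = 58
58 → 5² + 8² = 89
89 → 8² + 9² = 145  — 145 already seen; the sequence cycles without reaching 1.

not happy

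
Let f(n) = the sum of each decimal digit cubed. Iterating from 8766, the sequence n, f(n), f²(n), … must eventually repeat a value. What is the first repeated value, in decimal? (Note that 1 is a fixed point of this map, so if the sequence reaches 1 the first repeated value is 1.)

8766 → 1287
1287 → 864
864 → 792
792 → 1080
1080 → 513
513 → 153
153 → 153  — 153 already appeared earlier.

153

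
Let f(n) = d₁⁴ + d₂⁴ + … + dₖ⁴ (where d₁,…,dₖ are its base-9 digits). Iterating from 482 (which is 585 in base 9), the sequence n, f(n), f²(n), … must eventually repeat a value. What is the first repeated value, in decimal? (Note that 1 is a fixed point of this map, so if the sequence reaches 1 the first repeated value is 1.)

722

482 = (5,8,5)_9 → 5⁴ + 8⁴ + 5⁴ = 625 + 4096 + 625 = 5346
5346 = (7,3,0,0)_9 → 7⁴ + 3⁴ + 0⁴ + 0⁴ = 2401 + 81 + 0 + 0 = 2482
2482 = (3,3,5,7)_9 → 3⁴ + 3⁴ + 5⁴ + 7⁴ = 81 + 81 + 625 + 2401 = 3188
3188 = (4,3,3,2)_9 → 4⁴ + 3⁴ + 3⁴ + 2⁴ = 256 + 81 + 81 + 16 = 434
434 = (5,3,2)_9 → 5⁴ + 3⁴ + 2⁴ = 625 + 81 + 16 = 722
722 = (8,8,2)_9 → 8⁴ + 8⁴ + 2⁴ = 4096 + 4096 + 16 = 8208
8208 = (1,2,2,3,0)_9 → 1⁴ + 2⁴ + 2⁴ + 3⁴ + 0⁴ = 1 + 16 + 16 + 81 + 0 = 114
114 = (1,3,6)_9 → 1⁴ + 3⁴ + 6⁴ = 1 + 81 + 1296 = 1378
1378 = (1,8,0,1)_9 → 1⁴ + 8⁴ + 0⁴ + 1⁴ = 1 + 4096 + 0 + 1 = 4098
4098 = (5,5,5,3)_9 → 5⁴ + 5⁴ + 5⁴ + 3⁴ = 625 + 625 + 625 + 81 = 1956
1956 = (2,6,1,3)_9 → 2⁴ + 6⁴ + 1⁴ + 3⁴ = 16 + 1296 + 1 + 81 = 1394
1394 = (1,8,1,8)_9 → 1⁴ + 8⁴ + 1⁴ + 8⁴ = 1 + 4096 + 1 + 4096 = 8194
8194 = (1,2,2,1,4)_9 → 1⁴ + 2⁴ + 2⁴ + 1⁴ + 4⁴ = 1 + 16 + 16 + 1 + 256 = 290
290 = (3,5,2)_9 → 3⁴ + 5⁴ + 2⁴ = 81 + 625 + 16 = 722  — 722 already appeared earlier.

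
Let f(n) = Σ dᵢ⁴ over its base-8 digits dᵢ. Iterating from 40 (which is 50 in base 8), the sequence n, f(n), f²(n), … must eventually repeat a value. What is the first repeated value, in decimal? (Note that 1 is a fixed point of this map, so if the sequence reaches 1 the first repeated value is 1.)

256

40 = (5,0)_8 → 5⁴ + 0⁴ = 625 + 0 = 625
625 = (1,1,6,1)_8 → 1⁴ + 1⁴ + 6⁴ + 1⁴ = 1 + 1 + 1296 + 1 = 1299
1299 = (2,4,2,3)_8 → 2⁴ + 4⁴ + 2⁴ + 3⁴ = 16 + 256 + 16 + 81 = 369
369 = (5,6,1)_8 → 5⁴ + 6⁴ + 1⁴ = 625 + 1296 + 1 = 1922
1922 = (3,6,0,2)_8 → 3⁴ + 6⁴ + 0⁴ + 2⁴ = 81 + 1296 + 0 + 16 = 1393
1393 = (2,5,6,1)_8 → 2⁴ + 5⁴ + 6⁴ + 1⁴ = 16 + 625 + 1296 + 1 = 1938
1938 = (3,6,2,2)_8 → 3⁴ + 6⁴ + 2⁴ + 2⁴ = 81 + 1296 + 16 + 16 = 1409
1409 = (2,6,0,1)_8 → 2⁴ + 6⁴ + 0⁴ + 1⁴ = 16 + 1296 + 0 + 1 = 1313
1313 = (2,4,4,1)_8 → 2⁴ + 4⁴ + 4⁴ + 1⁴ = 16 + 256 + 256 + 1 = 529
529 = (1,0,2,1)_8 → 1⁴ + 0⁴ + 2⁴ + 1⁴ = 1 + 0 + 16 + 1 = 18
18 = (2,2)_8 → 2⁴ + 2⁴ = 16 + 16 = 32
32 = (4,0)_8 → 4⁴ + 0⁴ = 256 + 0 = 256
256 = (4,0,0)_8 → 4⁴ + 0⁴ + 0⁴ = 256 + 0 + 0 = 256  — 256 already appeared earlier.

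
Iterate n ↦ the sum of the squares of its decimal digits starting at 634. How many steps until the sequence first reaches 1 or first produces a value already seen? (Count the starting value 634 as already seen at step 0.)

10

634 → 6² + 3² + 4² = 36 + 9 + 16 = 61
61 → 6² + 1² = 36 + 1 = 37
37 → 3² + 7² = 9 + 49 = 58
58 → 5² + 8² = 25 + 64 = 89
89 → 8² + 9² = 64 + 81 = 145
145 → 1² + 4² + 5² = 1 + 16 + 25 = 42
42 → 4² + 2² = 16 + 4 = 20
20 → 2² + 0² = 4 + 0 = 4
4 → 4² = 16
16 → 1² + 6² = 1 + 36 = 37  — 37 repeats.
That took 10 steps.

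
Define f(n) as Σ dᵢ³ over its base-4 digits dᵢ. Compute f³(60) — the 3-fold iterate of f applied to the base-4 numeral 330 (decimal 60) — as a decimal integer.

9

60 = (3,3,0)_4 → 3³ + 3³ + 0³ = 54
54 = (3,1,2)_4 → 3³ + 1³ + 2³ = 36
36 = (2,1,0)_4 → 2³ + 1³ + 0³ = 9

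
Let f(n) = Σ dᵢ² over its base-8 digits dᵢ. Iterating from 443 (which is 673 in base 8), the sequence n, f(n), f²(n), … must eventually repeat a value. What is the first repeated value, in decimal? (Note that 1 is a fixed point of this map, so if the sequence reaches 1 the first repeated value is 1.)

443 = (6,7,3)_8 → 6² + 7² + 3² = 94
94 = (1,3,6)_8 → 1² + 3² + 6² = 46
46 = (5,6)_8 → 5² + 6² = 61
61 = (7,5)_8 → 7² + 5² = 74
74 = (1,1,2)_8 → 1² + 1² + 2² = 6
6 = (6)_8 → 6² = 36
36 = (4,4)_8 → 4² + 4² = 32
32 = (4,0)_8 → 4² + 0² = 16
16 = (2,0)_8 → 2² + 0² = 4
4 = (4)_8 → 4² = 16  — 16 already appeared earlier.

16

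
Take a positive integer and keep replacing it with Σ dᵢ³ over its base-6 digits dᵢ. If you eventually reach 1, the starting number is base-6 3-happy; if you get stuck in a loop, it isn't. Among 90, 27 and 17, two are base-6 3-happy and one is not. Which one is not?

90

90: 90 → 35 → 250 → 190 → 190  — repeats 190 (not base-6 3-happy)
27: 27 → 91 → 36 → 1  — reaches 1 (base-6 3-happy)
17: 17 → 133 → 92 → 43 → 3 → 27 → 91 → 36 → 1  — reaches 1 (base-6 3-happy)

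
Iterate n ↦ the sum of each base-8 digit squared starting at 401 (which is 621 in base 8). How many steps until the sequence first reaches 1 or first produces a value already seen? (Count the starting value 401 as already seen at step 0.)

4

401 = (6,2,1)_8 → 6² + 2² + 1² = 41
41 = (5,1)_8 → 5² + 1² = 26
26 = (3,2)_8 → 3² + 2² = 13
13 = (1,5)_8 → 1² + 5² = 26  — 26 repeats.
That took 4 steps.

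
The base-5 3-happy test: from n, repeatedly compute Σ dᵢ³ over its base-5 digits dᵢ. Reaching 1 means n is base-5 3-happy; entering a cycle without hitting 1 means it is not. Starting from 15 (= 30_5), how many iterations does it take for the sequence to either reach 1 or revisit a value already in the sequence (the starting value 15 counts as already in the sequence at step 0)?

5

15 = (3,0)_5 → 3³ + 0³ = 27
27 = (1,0,2)_5 → 1³ + 0³ + 2³ = 9
9 = (1,4)_5 → 1³ + 4³ = 65
65 = (2,3,0)_5 → 2³ + 3³ + 0³ = 35
35 = (1,2,0)_5 → 1³ + 2³ + 0³ = 9  — 9 repeats.
That took 5 steps.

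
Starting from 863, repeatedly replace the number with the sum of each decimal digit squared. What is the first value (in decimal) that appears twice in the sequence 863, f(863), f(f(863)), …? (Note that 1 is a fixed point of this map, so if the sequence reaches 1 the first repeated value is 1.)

1

863 → 8² + 6² + 3² = 109
109 → 1² + 0² + 9² = 82
82 → 8² + 2² = 68
68 → 6² + 8² = 100
100 → 1² + 0² + 0² = 1  — reached the fixed point 1.
1 → 1, so 1 is the first repeated value.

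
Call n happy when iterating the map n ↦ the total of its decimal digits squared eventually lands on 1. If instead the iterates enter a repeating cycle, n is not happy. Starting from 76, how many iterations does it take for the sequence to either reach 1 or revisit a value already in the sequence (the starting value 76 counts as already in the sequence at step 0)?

76 → 7² + 6² = 85
85 → 8² + 5² = 89
89 → 8² + 9² = 145
145 → 1² + 4² + 5² = 42
42 → 4² + 2² = 20
20 → 2² + 0² = 4
4 → 4² = 16
16 → 1² + 6² = 37
37 → 3² + 7² = 58
58 → 5² + 8² = 89  — 89 repeats.
That took 10 steps.

10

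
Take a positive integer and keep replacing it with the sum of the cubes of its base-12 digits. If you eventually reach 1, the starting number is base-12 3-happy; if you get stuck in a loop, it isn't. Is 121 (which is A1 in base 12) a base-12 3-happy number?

121 = (10,1)_12 → 10³ + 1³ = 1001
1001 = (6,11,5)_12 → 6³ + 11³ + 5³ = 1672
1672 = (11,7,4)_12 → 11³ + 7³ + 4³ = 1738
1738 = (1,0,0,10)_12 → 1³ + 0³ + 0³ + 10³ = 1001  — 1001 already seen; the sequence cycles without reaching 1.

not base-12 3-happy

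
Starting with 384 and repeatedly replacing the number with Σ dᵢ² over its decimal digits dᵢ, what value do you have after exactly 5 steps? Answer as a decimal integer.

4

384 → 3² + 8² + 4² = 9 + 64 + 16 = 89
89 → 8² + 9² = 64 + 81 = 145
145 → 1² + 4² + 5² = 1 + 16 + 25 = 42
42 → 4² + 2² = 16 + 4 = 20
20 → 2² + 0² = 4 + 0 = 4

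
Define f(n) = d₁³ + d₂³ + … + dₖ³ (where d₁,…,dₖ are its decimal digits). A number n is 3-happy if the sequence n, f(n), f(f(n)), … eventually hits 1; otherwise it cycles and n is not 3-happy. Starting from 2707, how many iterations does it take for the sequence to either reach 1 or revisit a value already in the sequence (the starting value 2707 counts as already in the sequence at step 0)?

5

2707 → 694
694 → 1009
1009 → 730
730 → 370
370 → 370  — 370 repeats.
That took 5 steps.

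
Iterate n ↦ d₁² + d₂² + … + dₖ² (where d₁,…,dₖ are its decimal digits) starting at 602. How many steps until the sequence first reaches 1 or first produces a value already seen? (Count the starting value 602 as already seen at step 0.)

602 → 40
40 → 16
16 → 37
37 → 58
58 → 89
89 → 145
145 → 42
42 → 20
20 → 4
4 → 16  — 16 repeats.
That took 10 steps.

10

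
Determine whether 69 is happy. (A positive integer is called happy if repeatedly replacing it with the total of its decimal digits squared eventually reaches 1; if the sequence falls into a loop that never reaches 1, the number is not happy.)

69 → 117
117 → 51
51 → 26
26 → 40
40 → 16
16 → 37
37 → 58
58 → 89
89 → 145
145 → 42
42 → 20
20 → 4
4 → 16  — 16 already seen; the sequence cycles without reaching 1.

not happy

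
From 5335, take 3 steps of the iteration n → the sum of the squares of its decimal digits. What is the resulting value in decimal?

1

5335 → 5² + 3² + 3² + 5² = 25 + 9 + 9 + 25 = 68
68 → 6² + 8² = 36 + 64 = 100
100 → 1² + 0² + 0² = 1 + 0 + 0 = 1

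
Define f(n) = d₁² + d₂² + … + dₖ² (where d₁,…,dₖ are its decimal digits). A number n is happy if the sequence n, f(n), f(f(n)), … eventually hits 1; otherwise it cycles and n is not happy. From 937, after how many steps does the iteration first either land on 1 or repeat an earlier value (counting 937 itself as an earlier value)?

6

937 → 9² + 3² + 7² = 139
139 → 1² + 3² + 9² = 91
91 → 9² + 1² = 82
82 → 8² + 2² = 68
68 → 6² + 8² = 100
100 → 1² + 0² + 0² = 1  — reached 1.
That took 6 steps.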